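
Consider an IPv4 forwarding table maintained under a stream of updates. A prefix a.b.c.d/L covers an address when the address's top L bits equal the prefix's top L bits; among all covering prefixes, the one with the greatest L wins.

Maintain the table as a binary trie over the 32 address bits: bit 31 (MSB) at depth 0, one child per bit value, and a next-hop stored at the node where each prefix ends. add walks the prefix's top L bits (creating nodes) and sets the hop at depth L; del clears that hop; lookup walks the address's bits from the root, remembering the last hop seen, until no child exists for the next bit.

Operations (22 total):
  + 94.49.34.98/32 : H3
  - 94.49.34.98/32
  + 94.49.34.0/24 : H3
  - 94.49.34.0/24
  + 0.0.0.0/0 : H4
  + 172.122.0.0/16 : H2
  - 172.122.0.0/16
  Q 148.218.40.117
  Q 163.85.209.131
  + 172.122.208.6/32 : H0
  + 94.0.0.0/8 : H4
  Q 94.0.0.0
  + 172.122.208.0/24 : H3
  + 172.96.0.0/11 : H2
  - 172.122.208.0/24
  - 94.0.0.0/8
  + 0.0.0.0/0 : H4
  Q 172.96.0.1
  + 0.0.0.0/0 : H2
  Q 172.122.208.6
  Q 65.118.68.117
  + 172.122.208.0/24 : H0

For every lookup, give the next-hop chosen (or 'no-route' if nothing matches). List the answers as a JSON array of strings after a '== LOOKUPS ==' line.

Trace:
  + 94.49.34.98/32 (H3) depth=32
  - 94.49.34.98/32 clear@32
  + 94.49.34.0/24 (H3) depth=24
  - 94.49.34.0/24 clear@24
  + 0.0.0.0/0 (H4) depth=0
  + 172.122.0.0/16 (H2) depth=16
  - 172.122.0.0/16 clear@16
  Q 148.218.40.117: descend 10 ; hops seen [H4] ; pick H4
  Q 163.85.209.131: descend 1010 ; hops seen [H4] ; pick H4
  + 172.122.208.6/32 (H0) depth=32
  + 94.0.0.0/8 (H4) depth=8
  Q 94.0.0.0: descend 0101111000 ; hops seen [H4,H4] ; pick H4
  + 172.122.208.0/24 (H3) depth=24
  + 172.96.0.0/11 (H2) depth=11
  - 172.122.208.0/24 clear@24
  - 94.0.0.0/8 clear@8
  + 0.0.0.0/0 (H4) depth=0
  Q 172.96.0.1: descend 10101100011 ; hops seen [H4,H2] ; pick H2
  + 0.0.0.0/0 (H2) depth=0
  Q 172.122.208.6: descend 10101100011110101101000000000110 ; hops seen [H2,H2,H0] ; pick H0
  Q 65.118.68.117: descend 010 ; hops seen [H2] ; pick H2
  + 172.122.208.0/24 (H0) depth=24

== LOOKUPS ==
["H4","H4","H4","H2","H0","H2"]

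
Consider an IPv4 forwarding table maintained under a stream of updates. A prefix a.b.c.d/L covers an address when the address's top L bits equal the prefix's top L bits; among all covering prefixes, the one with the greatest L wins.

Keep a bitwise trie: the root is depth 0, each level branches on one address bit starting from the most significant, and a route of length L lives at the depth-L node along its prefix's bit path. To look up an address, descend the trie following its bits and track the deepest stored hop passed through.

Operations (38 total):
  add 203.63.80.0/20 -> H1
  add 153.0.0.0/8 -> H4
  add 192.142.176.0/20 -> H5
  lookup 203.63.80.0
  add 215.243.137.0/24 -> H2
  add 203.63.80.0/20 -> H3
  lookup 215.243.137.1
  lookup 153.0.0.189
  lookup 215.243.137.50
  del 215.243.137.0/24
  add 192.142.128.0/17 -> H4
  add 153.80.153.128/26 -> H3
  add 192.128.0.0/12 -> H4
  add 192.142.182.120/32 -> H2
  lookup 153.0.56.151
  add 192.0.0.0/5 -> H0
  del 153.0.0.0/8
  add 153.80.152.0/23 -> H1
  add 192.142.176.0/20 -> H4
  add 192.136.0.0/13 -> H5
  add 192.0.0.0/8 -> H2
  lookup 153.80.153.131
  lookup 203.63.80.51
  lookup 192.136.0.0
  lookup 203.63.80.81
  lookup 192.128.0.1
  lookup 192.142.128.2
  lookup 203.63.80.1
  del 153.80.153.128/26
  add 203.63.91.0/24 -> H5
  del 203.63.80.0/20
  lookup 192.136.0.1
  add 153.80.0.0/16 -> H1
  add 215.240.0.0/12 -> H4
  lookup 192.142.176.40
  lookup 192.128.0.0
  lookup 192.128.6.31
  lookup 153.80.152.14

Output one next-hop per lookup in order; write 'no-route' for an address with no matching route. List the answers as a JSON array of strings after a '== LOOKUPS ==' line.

Trace:
  + 203.63.80.0/20 (H1) depth=20
  + 153.0.0.0/8 (H4) depth=8
  + 192.142.176.0/20 (H5) depth=20
  ? 203.63.80.0  path d0:-→d1:-→d2:-→d3:-→d4:-→d5:-→d6:-→d7:-→d8:-→d9:-→d10:-→d11:-→d12:-→d13:-→d14:-→d15:-→d16:-→d17:-→d18:-→d19:-→d20:H1  best=H1
  + 215.243.137.0/24 (H2) depth=24
  + 203.63.80.0/20 (H3) depth=20
  ? 215.243.137.1  path d0:-→d1:-→d2:-→d3:-→d4:-→d5:-→d6:-→d7:-→d8:-→d9:-→d10:-→d11:-→d12:-→d13:-→d14:-→d15:-→d16:-→d17:-→d18:-→d19:-→d20:-→d21:-→d22:-→d23:-→d24:H2  best=H2
  ? 153.0.0.189  path d0:-→d1:-→d2:-→d3:-→d4:-→d5:-→d6:-→d7:-→d8:H4  best=H4
  ? 215.243.137.50  path d0:-→d1:-→d2:-→d3:-→d4:-→d5:-→d6:-→d7:-→d8:-→d9:-→d10:-→d11:-→d12:-→d13:-→d14:-→d15:-→d16:-→d17:-→d18:-→d19:-→d20:-→d21:-→d22:-→d23:-→d24:H2  best=H2
  - 215.243.137.0/24 clear@24
  + 192.142.128.0/17 (H4) depth=17
  + 153.80.153.128/26 (H3) depth=26
  + 192.128.0.0/12 (H4) depth=12
  + 192.142.182.120/32 (H2) depth=32
  ? 153.0.56.151  path d0:-→d1:-→d2:-→d3:-→d4:-→d5:-→d6:-→d7:-→d8:H4→d9:-  best=H4
  + 192.0.0.0/5 (H0) depth=5
  - 153.0.0.0/8 clear@8
  + 153.80.152.0/23 (H1) depth=23
  + 192.142.176.0/20 (H4) depth=20
  + 192.136.0.0/13 (H5) depth=13
  + 192.0.0.0/8 (H2) depth=8
  ? 153.80.153.131  path d0:-→d1:-→d2:-→d3:-→d4:-→d5:-→d6:-→d7:-→d8:-→d9:-→d10:-→d11:-→d12:-→d13:-→d14:-→d15:-→d16:-→d17:-→d18:-→d19:-→d20:-→d21:-→d22:-→d23:H1→d24:-→d25:-→d26:H3  best=H3
  ? 203.63.80.51  path d0:-→d1:-→d2:-→d3:-→d4:-→d5:-→d6:-→d7:-→d8:-→d9:-→d10:-→d11:-→d12:-→d13:-→d14:-→d15:-→d16:-→d17:-→d18:-→d19:-→d20:H3  best=H3
  ? 192.136.0.0  path d0:-→d1:-→d2:-→d3:-→d4:-→d5:H0→d6:-→d7:-→d8:H2→d9:-→d10:-→d11:-→d12:H4→d13:H5  best=H5
  ? 203.63.80.81  path d0:-→d1:-→d2:-→d3:-→d4:-→d5:-→d6:-→d7:-→d8:-→d9:-→d10:-→d11:-→d12:-→d13:-→d14:-→d15:-→d16:-→d17:-→d18:-→d19:-→d20:H3  best=H3
  ? 192.128.0.1  path d0:-→d1:-→d2:-→d3:-→d4:-→d5:H0→d6:-→d7:-→d8:H2→d9:-→d10:-→d11:-→d12:H4  best=H4
  ? 192.142.128.2  path d0:-→d1:-→d2:-→d3:-→d4:-→d5:H0→d6:-→d7:-→d8:H2→d9:-→d10:-→d11:-→d12:H4→d13:H5→d14:-→d15:-→d16:-→d17:H4→d18:-  best=H4
  ? 203.63.80.1  path d0:-→d1:-→d2:-→d3:-→d4:-→d5:-→d6:-→d7:-→d8:-→d9:-→d10:-→d11:-→d12:-→d13:-→d14:-→d15:-→d16:-→d17:-→d18:-→d19:-→d20:H3  best=H3
  - 153.80.153.128/26 clear@26
  + 203.63.91.0/24 (H5) depth=24
  - 203.63.80.0/20 clear@20
  ? 192.136.0.1  path d0:-→d1:-→d2:-→d3:-→d4:-→d5:H0→d6:-→d7:-→d8:H2→d9:-→d10:-→d11:-→d12:H4→d13:H5  best=H5
  + 153.80.0.0/16 (H1) depth=16
  + 215.240.0.0/12 (H4) depth=12
  ? 192.142.176.40  path d0:-→d1:-→d2:-→d3:-→d4:-→d5:H0→d6:-→d7:-→d8:H2→d9:-→d10:-→d11:-→d12:H4→d13:H5→d14:-→d15:-→d16:-→d17:H4→d18:-→d19:-→d20:H4→d21:-  best=H4
  ? 192.128.0.0  path d0:-→d1:-→d2:-→d3:-→d4:-→d5:H0→d6:-→d7:-→d8:H2→d9:-→d10:-→d11:-→d12:H4  best=H4
  ? 192.128.6.31  path d0:-→d1:-→d2:-→d3:-→d4:-→d5:H0→d6:-→d7:-→d8:H2→d9:-→d10:-→d11:-→d12:H4  best=H4
  ? 153.80.152.14  path d0:-→d1:-→d2:-→d3:-→d4:-→d5:-→d6:-→d7:-→d8:-→d9:-→d10:-→d11:-→d12:-→d13:-→d14:-→d15:-→d16:H1→d17:-→d18:-→d19:-→d20:-→d21:-→d22:-→d23:H1  best=H1

== LOOKUPS ==
["H1","H2","H4","H2","H4","H3","H3","H5","H3","H4","H4","H3","H5","H4","H4","H4","H1"]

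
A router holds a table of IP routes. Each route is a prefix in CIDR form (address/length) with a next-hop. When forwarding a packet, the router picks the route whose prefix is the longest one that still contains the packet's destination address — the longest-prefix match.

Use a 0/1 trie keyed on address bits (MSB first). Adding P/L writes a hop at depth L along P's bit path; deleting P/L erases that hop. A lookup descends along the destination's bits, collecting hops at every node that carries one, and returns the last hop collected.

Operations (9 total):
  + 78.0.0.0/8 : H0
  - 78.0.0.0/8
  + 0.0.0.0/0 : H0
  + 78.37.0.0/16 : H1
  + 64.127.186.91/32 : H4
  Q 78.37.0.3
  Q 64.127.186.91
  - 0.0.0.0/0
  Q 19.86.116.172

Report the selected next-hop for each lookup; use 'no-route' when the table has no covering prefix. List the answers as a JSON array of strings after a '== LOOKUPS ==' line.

Process each operation:
  + 78.0.0.0/8 (H0) depth=8
  - 78.0.0.0/8 clear@8
  + 0.0.0.0/0 (H0) depth=0
  + 78.37.0.0/16 (H1) depth=16
  + 64.127.186.91/32 (H4) depth=32
  Q 78.37.0.3: descend 0100111000100101 ; hops seen [H0,H1] ; pick H1
  Q 64.127.186.91: descend 01000000011111111011101001011011 ; hops seen [H0,H4] ; pick H4
  - 0.0.0.0/0 clear@0
  Q 19.86.116.172: descend 0 ; hops seen [∅] ; pick no-route

== LOOKUPS ==
["H1","H4","no-route"]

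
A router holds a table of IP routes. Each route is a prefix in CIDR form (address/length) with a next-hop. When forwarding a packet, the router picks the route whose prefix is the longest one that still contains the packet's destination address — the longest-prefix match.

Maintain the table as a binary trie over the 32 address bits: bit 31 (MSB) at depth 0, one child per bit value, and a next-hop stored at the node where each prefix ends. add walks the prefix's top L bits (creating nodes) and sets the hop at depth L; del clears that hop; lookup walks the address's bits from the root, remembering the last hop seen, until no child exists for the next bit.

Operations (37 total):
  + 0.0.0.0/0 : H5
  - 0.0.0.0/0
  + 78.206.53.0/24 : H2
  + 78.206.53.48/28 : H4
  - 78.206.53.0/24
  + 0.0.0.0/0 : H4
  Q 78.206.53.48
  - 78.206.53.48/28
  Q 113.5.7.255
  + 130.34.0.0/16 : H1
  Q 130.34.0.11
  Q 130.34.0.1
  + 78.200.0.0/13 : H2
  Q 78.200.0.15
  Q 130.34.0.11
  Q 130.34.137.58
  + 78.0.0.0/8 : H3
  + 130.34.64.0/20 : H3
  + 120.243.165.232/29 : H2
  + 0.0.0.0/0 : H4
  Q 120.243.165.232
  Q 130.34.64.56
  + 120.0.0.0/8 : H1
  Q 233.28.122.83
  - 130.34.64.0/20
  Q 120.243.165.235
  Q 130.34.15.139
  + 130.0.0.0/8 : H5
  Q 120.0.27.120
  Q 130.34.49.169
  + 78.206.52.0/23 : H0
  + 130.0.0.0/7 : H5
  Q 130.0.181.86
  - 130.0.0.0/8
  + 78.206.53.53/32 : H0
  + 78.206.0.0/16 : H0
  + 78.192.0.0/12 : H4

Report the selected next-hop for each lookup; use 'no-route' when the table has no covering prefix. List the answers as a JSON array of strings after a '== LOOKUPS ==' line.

Trace:
  add 0.0.0.0/0 -> H5 at depth 0
  del 0.0.0.0/0 (clear depth 0)
  add 78.206.53.0/24 -> H2 at depth 24
  add 78.206.53.48/28 -> H4 at depth 28
  del 78.206.53.0/24 (clear depth 24)
  add 0.0.0.0/0 -> H4 at depth 0
  Q 78.206.53.48: descend 0100111011001110001101010011 ; hops seen [H4,H4] ; pick H4
  del 78.206.53.48/28 (clear depth 28)
  Q 113.5.7.255: descend 01 ; hops seen [H4] ; pick H4
  add 130.34.0.0/16 -> H1 at depth 16
  Q 130.34.0.11: descend 1000001000100010 ; hops seen [H4,H1] ; pick H1
  Q 130.34.0.1: descend 1000001000100010 ; hops seen [H4,H1] ; pick H1
  add 78.200.0.0/13 -> H2 at depth 13
  Q 78.200.0.15: descend 0100111011001 ; hops seen [H4,H2] ; pick H2
  Q 130.34.0.11: descend 1000001000100010 ; hops seen [H4,H1] ; pick H1
  Q 130.34.137.58: descend 1000001000100010 ; hops seen [H4,H1] ; pick H1
  add 78.0.0.0/8 -> H3 at depth 8
  add 130.34.64.0/20 -> H3 at depth 20
  add 120.243.165.232/29 -> H2 at depth 29
  add 0.0.0.0/0 -> H4 at depth 0
  Q 120.243.165.232: descend 01111000111100111010010111101 ; hops seen [H4,H2] ; pick H2
  Q 130.34.64.56: descend 10000010001000100100 ; hops seen [H4,H1,H3] ; pick H3
  add 120.0.0.0/8 -> H1 at depth 8
  Q 233.28.122.83: descend 1 ; hops seen [H4] ; pick H4
  del 130.34.64.0/20 (clear depth 20)
  Q 120.243.165.235: descend 01111000111100111010010111101 ; hops seen [H4,H1,H2] ; pick H2
  Q 130.34.15.139: descend 10000010001000100 ; hops seen [H4,H1] ; pick H1
  add 130.0.0.0/8 -> H5 at depth 8
  Q 120.0.27.120: descend 01111000 ; hops seen [H4,H1] ; pick H1
  Q 130.34.49.169: descend 10000010001000100 ; hops seen [H4,H5,H1] ; pick H1
  add 78.206.52.0/23 -> H0 at depth 23
  add 130.0.0.0/7 -> H5 at depth 7
  Q 130.0.181.86: descend 1000001000 ; hops seen [H4,H5,H5] ; pick H5
  del 130.0.0.0/8 (clear depth 8)
  add 78.206.53.53/32 -> H0 at depth 32
  add 78.206.0.0/16 -> H0 at depth 16
  add 78.192.0.0/12 -> H4 at depth 12

== LOOKUPS ==
["H4","H4","H1","H1","H2","H1","H1","H2","H3","H4","H2","H1","H1","H1","H5"]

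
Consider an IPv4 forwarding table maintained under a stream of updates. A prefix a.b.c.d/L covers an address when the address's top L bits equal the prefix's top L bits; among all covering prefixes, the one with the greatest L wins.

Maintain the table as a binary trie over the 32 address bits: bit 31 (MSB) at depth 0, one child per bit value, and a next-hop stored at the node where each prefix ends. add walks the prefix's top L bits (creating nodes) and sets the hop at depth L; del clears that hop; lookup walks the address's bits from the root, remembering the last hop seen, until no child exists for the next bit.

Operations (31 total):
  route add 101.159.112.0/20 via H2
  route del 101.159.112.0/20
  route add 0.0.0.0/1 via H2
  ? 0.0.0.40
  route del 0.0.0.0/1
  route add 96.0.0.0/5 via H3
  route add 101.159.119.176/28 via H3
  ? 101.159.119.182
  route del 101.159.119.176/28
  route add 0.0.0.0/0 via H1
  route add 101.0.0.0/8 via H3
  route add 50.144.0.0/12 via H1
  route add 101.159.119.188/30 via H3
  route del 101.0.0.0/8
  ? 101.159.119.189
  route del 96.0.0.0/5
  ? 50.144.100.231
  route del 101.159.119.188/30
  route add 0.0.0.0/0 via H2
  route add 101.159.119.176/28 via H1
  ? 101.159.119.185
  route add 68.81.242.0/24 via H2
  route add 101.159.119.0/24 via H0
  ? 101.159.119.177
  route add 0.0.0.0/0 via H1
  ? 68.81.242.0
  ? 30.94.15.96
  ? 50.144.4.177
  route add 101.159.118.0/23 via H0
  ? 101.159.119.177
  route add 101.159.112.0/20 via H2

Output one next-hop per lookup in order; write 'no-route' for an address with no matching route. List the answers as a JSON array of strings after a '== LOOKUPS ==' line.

Process each operation:
  + 101.159.112.0/20 (H2) depth=20
  - 101.159.112.0/20 clear@20
  + 0.0.0.0/1 (H2) depth=1
  ? 0.0.0.40  path d0:-→d1:H2  best=H2
  - 0.0.0.0/1 clear@1
  + 96.0.0.0/5 (H3) depth=5
  + 101.159.119.176/28 (H3) depth=28
  ? 101.159.119.182  path d0:-→d1:-→d2:-→d3:-→d4:-→d5:H3→d6:-→d7:-→d8:-→d9:-→d10:-→d11:-→d12:-→d13:-→d14:-→d15:-→d16:-→d17:-→d18:-→d19:-→d20:-→d21:-→d22:-→d23:-→d24:-→d25:-→d26:-→d27:-→d28:H3  best=H3
  - 101.159.119.176/28 clear@28
  + 0.0.0.0/0 (H1) depth=0
  + 101.0.0.0/8 (H3) depth=8
  + 50.144.0.0/12 (H1) depth=12
  + 101.159.119.188/30 (H3) depth=30
  - 101.0.0.0/8 clear@8
  ? 101.159.119.189  path d0:H1→d1:-→d2:-→d3:-→d4:-→d5:H3→d6:-→d7:-→d8:-→d9:-→d10:-→d11:-→d12:-→d13:-→d14:-→d15:-→d16:-→d17:-→d18:-→d19:-→d20:-→d21:-→d22:-→d23:-→d24:-→d25:-→d26:-→d27:-→d28:-→d29:-→d30:H3  best=H3
  - 96.0.0.0/5 clear@5
  ? 50.144.100.231  path d0:H1→d1:-→d2:-→d3:-→d4:-→d5:-→d6:-→d7:-→d8:-→d9:-→d10:-→d11:-→d12:H1  best=H1
  - 101.159.119.188/30 clear@30
  + 0.0.0.0/0 (H2) depth=0
  + 101.159.119.176/28 (H1) depth=28
  ? 101.159.119.185  path d0:H2→d1:-→d2:-→d3:-→d4:-→d5:-→d6:-→d7:-→d8:-→d9:-→d10:-→d11:-→d12:-→d13:-→d14:-→d15:-→d16:-→d17:-→d18:-→d19:-→d20:-→d21:-→d22:-→d23:-→d24:-→d25:-→d26:-→d27:-→d28:H1→d29:-  best=H1
  + 68.81.242.0/24 (H2) depth=24
  + 101.159.119.0/24 (H0) depth=24
  ? 101.159.119.177  path d0:H2→d1:-→d2:-→d3:-→d4:-→d5:-→d6:-→d7:-→d8:-→d9:-→d10:-→d11:-→d12:-→d13:-→d14:-→d15:-→d16:-→d17:-→d18:-→d19:-→d20:-→d21:-→d22:-→d23:-→d24:H0→d25:-→d26:-→d27:-→d28:H1  best=H1
  + 0.0.0.0/0 (H1) depth=0
  ? 68.81.242.0  path d0:H1→d1:-→d2:-→d3:-→d4:-→d5:-→d6:-→d7:-→d8:-→d9:-→d10:-→d11:-→d12:-→d13:-→d14:-→d15:-→d16:-→d17:-→d18:-→d19:-→d20:-→d21:-→d22:-→d23:-→d24:H2  best=H2
  ? 30.94.15.96  path d0:H1→d1:-→d2:-  best=H1
  ? 50.144.4.177  path d0:H1→d1:-→d2:-→d3:-→d4:-→d5:-→d6:-→d7:-→d8:-→d9:-→d10:-→d11:-→d12:H1  best=H1
  + 101.159.118.0/23 (H0) depth=23
  ? 101.159.119.177  path d0:H1→d1:-→d2:-→d3:-→d4:-→d5:-→d6:-→d7:-→d8:-→d9:-→d10:-→d11:-→d12:-→d13:-→d14:-→d15:-→d16:-→d17:-→d18:-→d19:-→d20:-→d21:-→d22:-→d23:H0→d24:H0→d25:-→d26:-→d27:-→d28:H1  best=H1
  + 101.159.112.0/20 (H2) depth=20

== LOOKUPS ==
["H2","H3","H3","H1","H1","H1","H2","H1","H1","H1"]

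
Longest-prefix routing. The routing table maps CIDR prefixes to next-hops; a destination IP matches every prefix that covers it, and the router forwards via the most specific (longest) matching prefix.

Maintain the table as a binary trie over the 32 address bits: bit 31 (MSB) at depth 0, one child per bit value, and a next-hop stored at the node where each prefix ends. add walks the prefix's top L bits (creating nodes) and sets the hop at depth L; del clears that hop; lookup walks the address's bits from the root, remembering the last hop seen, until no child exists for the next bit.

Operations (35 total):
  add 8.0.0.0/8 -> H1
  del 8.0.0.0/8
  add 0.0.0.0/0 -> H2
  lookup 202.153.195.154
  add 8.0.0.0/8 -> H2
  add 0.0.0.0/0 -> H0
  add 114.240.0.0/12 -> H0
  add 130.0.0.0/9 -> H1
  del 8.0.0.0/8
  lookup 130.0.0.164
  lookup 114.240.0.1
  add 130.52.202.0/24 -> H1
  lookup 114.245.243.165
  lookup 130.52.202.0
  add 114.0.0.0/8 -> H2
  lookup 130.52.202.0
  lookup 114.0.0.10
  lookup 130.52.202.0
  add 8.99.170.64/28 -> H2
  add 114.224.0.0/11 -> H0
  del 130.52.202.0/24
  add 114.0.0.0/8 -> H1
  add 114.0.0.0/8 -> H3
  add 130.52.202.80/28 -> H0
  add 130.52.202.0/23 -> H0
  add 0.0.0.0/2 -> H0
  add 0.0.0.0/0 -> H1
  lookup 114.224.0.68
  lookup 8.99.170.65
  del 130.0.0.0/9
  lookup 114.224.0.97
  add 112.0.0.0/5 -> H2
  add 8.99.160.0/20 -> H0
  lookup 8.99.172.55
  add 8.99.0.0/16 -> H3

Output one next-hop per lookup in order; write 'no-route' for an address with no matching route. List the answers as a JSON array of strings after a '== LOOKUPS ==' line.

Trace:
  + 8.0.0.0/8 (H1) depth=8
  - 8.0.0.0/8 clear@8
  + 0.0.0.0/0 (H2) depth=0
  Q 202.153.195.154: descend ε ; hops seen [H2] ; pick H2
  + 8.0.0.0/8 (H2) depth=8
  + 0.0.0.0/0 (H0) depth=0
  + 114.240.0.0/12 (H0) depth=12
  + 130.0.0.0/9 (H1) depth=9
  - 8.0.0.0/8 clear@8
  Q 130.0.0.164: descend 100000100 ; hops seen [H0,H1] ; pick H1
  Q 114.240.0.1: descend 011100101111 ; hops seen [H0,H0] ; pick H0
  + 130.52.202.0/24 (H1) depth=24
  Q 114.245.243.165: descend 011100101111 ; hops seen [H0,H0] ; pick H0
  Q 130.52.202.0: descend 100000100011010011001010 ; hops seen [H0,H1,H1] ; pick H1
  + 114.0.0.0/8 (H2) depth=8
  Q 130.52.202.0: descend 100000100011010011001010 ; hops seen [H0,H1,H1] ; pick H1
  Q 114.0.0.10: descend 01110010 ; hops seen [H0,H2] ; pick H2
  Q 130.52.202.0: descend 100000100011010011001010 ; hops seen [H0,H1,H1] ; pick H1
  + 8.99.170.64/28 (H2) depth=28
  + 114.224.0.0/11 (H0) depth=11
  - 130.52.202.0/24 clear@24
  + 114.0.0.0/8 (H1) depth=8
  + 114.0.0.0/8 (H3) depth=8
  + 130.52.202.80/28 (H0) depth=28
  + 130.52.202.0/23 (H0) depth=23
  + 0.0.0.0/2 (H0) depth=2
  + 0.0.0.0/0 (H1) depth=0
  Q 114.224.0.68: descend 01110010111 ; hops seen [H1,H3,H0] ; pick H0
  Q 8.99.170.65: descend 0000100001100011101010100100 ; hops seen [H1,H0,H2] ; pick H2
  - 130.0.0.0/9 clear@9
  Q 114.224.0.97: descend 01110010111 ; hops seen [H1,H3,H0] ; pick H0
  + 112.0.0.0/5 (H2) depth=5
  + 8.99.160.0/20 (H0) depth=20
  Q 8.99.172.55: descend 000010000110001110101 ; hops seen [H1,H0,H0] ; pick H0
  + 8.99.0.0/16 (H3) depth=16

== LOOKUPS ==
["H2","H1","H0","H0","H1","H1","H2","H1","H0","H2","H0","H0"]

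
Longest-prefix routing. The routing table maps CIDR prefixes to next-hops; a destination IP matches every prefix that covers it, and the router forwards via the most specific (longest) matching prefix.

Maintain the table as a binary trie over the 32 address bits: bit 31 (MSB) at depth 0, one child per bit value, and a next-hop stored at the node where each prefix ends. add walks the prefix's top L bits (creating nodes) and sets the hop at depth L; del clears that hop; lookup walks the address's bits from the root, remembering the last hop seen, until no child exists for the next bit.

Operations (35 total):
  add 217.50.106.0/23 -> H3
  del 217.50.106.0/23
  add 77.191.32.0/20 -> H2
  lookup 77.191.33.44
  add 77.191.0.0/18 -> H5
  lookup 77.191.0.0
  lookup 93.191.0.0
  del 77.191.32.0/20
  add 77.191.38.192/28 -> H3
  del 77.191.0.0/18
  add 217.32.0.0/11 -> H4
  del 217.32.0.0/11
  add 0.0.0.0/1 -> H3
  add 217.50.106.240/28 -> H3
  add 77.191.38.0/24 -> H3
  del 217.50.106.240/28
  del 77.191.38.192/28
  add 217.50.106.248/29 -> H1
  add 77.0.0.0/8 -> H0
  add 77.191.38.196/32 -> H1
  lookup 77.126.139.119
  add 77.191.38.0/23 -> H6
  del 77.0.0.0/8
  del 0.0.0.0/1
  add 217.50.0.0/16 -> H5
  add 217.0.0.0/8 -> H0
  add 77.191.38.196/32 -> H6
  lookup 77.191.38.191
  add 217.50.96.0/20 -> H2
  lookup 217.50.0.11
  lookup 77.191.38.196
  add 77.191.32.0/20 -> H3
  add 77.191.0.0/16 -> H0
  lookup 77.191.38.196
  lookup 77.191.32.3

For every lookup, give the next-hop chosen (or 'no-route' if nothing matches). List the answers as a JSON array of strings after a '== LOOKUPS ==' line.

Process each operation:
  + 217.50.106.0/23 (H3) depth=23
  - 217.50.106.0/23 clear@23
  + 77.191.32.0/20 (H2) depth=20
  lookup 77.191.33.44: bits 01001101101111110010 walk d0:-→d1:-→d2:-→d3:-→d4:-→d5:-→d6:-→d7:-→d8:-→d9:-→d10:-→d11:-→d12:-→d13:-→d14:-→d15:-→d16:-→d17:-→d18:-→d19:-→d20:H2 -> H2
  + 77.191.0.0/18 (H5) depth=18
  lookup 77.191.0.0: bits 010011011011111100 walk d0:-→d1:-→d2:-→d3:-→d4:-→d5:-→d6:-→d7:-→d8:-→d9:-→d10:-→d11:-→d12:-→d13:-→d14:-→d15:-→d16:-→d17:-→d18:H5 -> H5
  lookup 93.191.0.0: bits 010 walk d0:-→d1:-→d2:-→d3:- -> no-route
  - 77.191.32.0/20 clear@20
  + 77.191.38.192/28 (H3) depth=28
  - 77.191.0.0/18 clear@18
  + 217.32.0.0/11 (H4) depth=11
  - 217.32.0.0/11 clear@11
  + 0.0.0.0/1 (H3) depth=1
  + 217.50.106.240/28 (H3) depth=28
  + 77.191.38.0/24 (H3) depth=24
  - 217.50.106.240/28 clear@28
  - 77.191.38.192/28 clear@28
  + 217.50.106.248/29 (H1) depth=29
  + 77.0.0.0/8 (H0) depth=8
  + 77.191.38.196/32 (H1) depth=32
  lookup 77.126.139.119: bits 01001101 walk d0:-→d1:H3→d2:-→d3:-→d4:-→d5:-→d6:-→d7:-→d8:H0 -> H0
  + 77.191.38.0/23 (H6) depth=23
  - 77.0.0.0/8 clear@8
  - 0.0.0.0/1 clear@1
  + 217.50.0.0/16 (H5) depth=16
  + 217.0.0.0/8 (H0) depth=8
  + 77.191.38.196/32 (H6) depth=32
  lookup 77.191.38.191: bits 0100110110111111001001101 walk d0:-→d1:-→d2:-→d3:-→d4:-→d5:-→d6:-→d7:-→d8:-→d9:-→d10:-→d11:-→d12:-→d13:-→d14:-→d15:-→d16:-→d17:-→d18:-→d19:-→d20:-→d21:-→d22:-→d23:H6→d24:H3→d25:- -> H3
  + 217.50.96.0/20 (H2) depth=20
  lookup 217.50.0.11: bits 11011001001100100 walk d0:-→d1:-→d2:-→d3:-→d4:-→d5:-→d6:-→d7:-→d8:H0→d9:-→d10:-→d11:-→d12:-→d13:-→d14:-→d15:-→d16:H5→d17:- -> H5
  lookup 77.191.38.196: bits 01001101101111110010011011000100 walk d0:-→d1:-→d2:-→d3:-→d4:-→d5:-→d6:-→d7:-→d8:-→d9:-→d10:-→d11:-→d12:-→d13:-→d14:-→d15:-→d16:-→d17:-→d18:-→d19:-→d20:-→d21:-→d22:-→d23:H6→d24:H3→d25:-→d26:-→d27:-→d28:-→d29:-→d30:-→d31:-→d32:H6 -> H6
  + 77.191.32.0/20 (H3) depth=20
  + 77.191.0.0/16 (H0) depth=16
  lookup 77.191.38.196: bits 01001101101111110010011011000100 walk d0:-→d1:-→d2:-→d3:-→d4:-→d5:-→d6:-→d7:-→d8:-→d9:-→d10:-→d11:-→d12:-→d13:-→d14:-→d15:-→d16:H0→d17:-→d18:-→d19:-→d20:H3→d21:-→d22:-→d23:H6→d24:H3→d25:-→d26:-→d27:-→d28:-→d29:-→d30:-→d31:-→d32:H6 -> H6
  lookup 77.191.32.3: bits 010011011011111100100 walk d0:-→d1:-→d2:-→d3:-→d4:-→d5:-→d6:-→d7:-→d8:-→d9:-→d10:-→d11:-→d12:-→d13:-→d14:-→d15:-→d16:H0→d17:-→d18:-→d19:-→d20:H3→d21:- -> H3

== LOOKUPS ==
["H2","H5","no-route","H0","H3","H5","H6","H6","H3"]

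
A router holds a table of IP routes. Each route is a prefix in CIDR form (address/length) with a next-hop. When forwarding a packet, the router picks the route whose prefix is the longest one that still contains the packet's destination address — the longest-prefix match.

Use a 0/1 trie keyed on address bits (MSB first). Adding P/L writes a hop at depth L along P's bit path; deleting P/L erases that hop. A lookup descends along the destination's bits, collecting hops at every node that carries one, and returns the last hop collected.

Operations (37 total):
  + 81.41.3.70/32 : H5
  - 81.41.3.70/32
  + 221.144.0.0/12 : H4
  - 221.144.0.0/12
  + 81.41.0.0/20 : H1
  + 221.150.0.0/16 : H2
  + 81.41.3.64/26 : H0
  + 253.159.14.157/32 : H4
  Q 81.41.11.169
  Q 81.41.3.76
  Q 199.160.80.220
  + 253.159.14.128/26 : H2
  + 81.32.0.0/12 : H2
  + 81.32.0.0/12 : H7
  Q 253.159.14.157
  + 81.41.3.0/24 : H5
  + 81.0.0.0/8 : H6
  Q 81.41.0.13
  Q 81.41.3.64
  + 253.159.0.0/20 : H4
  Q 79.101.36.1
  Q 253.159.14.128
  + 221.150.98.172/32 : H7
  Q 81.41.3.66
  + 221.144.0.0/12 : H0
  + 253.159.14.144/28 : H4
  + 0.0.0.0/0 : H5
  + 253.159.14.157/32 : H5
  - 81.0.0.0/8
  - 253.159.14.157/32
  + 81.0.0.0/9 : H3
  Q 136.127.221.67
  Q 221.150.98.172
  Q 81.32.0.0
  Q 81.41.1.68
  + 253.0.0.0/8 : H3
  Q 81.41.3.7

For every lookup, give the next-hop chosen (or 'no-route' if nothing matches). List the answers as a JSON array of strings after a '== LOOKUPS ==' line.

Process each operation:
  add 81.41.3.70/32 -> H5 at depth 32
  del 81.41.3.70/32 (clear depth 32)
  add 221.144.0.0/12 -> H4 at depth 12
  del 221.144.0.0/12 (clear depth 12)
  add 81.41.0.0/20 -> H1 at depth 20
  add 221.150.0.0/16 -> H2 at depth 16
  add 81.41.3.64/26 -> H0 at depth 26
  add 253.159.14.157/32 -> H4 at depth 32
  Q 81.41.11.169: descend 01010001001010010000 ; hops seen [H1] ; pick H1
  Q 81.41.3.76: descend 0101000100101001000000110100 ; hops seen [H1,H0] ; pick H0
  Q 199.160.80.220: descend 110 ; hops seen [∅] ; pick no-route
  add 253.159.14.128/26 -> H2 at depth 26
  add 81.32.0.0/12 -> H2 at depth 12
  add 81.32.0.0/12 -> H7 at depth 12
  Q 253.159.14.157: descend 11111101100111110000111010011101 ; hops seen [H2,H4] ; pick H4
  add 81.41.3.0/24 -> H5 at depth 24
  add 81.0.0.0/8 -> H6 at depth 8
  Q 81.41.0.13: descend 0101000100101001000000 ; hops seen [H6,H7,H1] ; pick H1
  Q 81.41.3.64: descend 01010001001010010000001101000 ; hops seen [H6,H7,H1,H5,H0] ; pick H0
  add 253.159.0.0/20 -> H4 at depth 20
  Q 79.101.36.1: descend 010 ; hops seen [∅] ; pick no-route
  Q 253.159.14.128: descend 111111011001111100001110100 ; hops seen [H4,H2] ; pick H2
  add 221.150.98.172/32 -> H7 at depth 32
  Q 81.41.3.66: descend 01010001001010010000001101000 ; hops seen [H6,H7,H1,H5,H0] ; pick H0
  add 221.144.0.0/12 -> H0 at depth 12
  add 253.159.14.144/28 -> H4 at depth 28
  add 0.0.0.0/0 -> H5 at depth 0
  add 253.159.14.157/32 -> H5 at depth 32
  del 81.0.0.0/8 (clear depth 8)
  del 253.159.14.157/32 (clear depth 32)
  add 81.0.0.0/9 -> H3 at depth 9
  Q 136.127.221.67: descend 1 ; hops seen [H5] ; pick H5
  Q 221.150.98.172: descend 11011101100101100110001010101100 ; hops seen [H5,H0,H2,H7] ; pick H7
  Q 81.32.0.0: descend 010100010010 ; hops seen [H5,H3,H7] ; pick H7
  Q 81.41.1.68: descend 0101000100101001000000 ; hops seen [H5,H3,H7,H1] ; pick H1
  add 253.0.0.0/8 -> H3 at depth 8
  Q 81.41.3.7: descend 0101000100101001000000110 ; hops seen [H5,H3,H7,H1,H5] ; pick H5

== LOOKUPS ==
["H1","H0","no-route","H4","H1","H0","no-route","H2","H0","H5","H7","H7","H1","H5"]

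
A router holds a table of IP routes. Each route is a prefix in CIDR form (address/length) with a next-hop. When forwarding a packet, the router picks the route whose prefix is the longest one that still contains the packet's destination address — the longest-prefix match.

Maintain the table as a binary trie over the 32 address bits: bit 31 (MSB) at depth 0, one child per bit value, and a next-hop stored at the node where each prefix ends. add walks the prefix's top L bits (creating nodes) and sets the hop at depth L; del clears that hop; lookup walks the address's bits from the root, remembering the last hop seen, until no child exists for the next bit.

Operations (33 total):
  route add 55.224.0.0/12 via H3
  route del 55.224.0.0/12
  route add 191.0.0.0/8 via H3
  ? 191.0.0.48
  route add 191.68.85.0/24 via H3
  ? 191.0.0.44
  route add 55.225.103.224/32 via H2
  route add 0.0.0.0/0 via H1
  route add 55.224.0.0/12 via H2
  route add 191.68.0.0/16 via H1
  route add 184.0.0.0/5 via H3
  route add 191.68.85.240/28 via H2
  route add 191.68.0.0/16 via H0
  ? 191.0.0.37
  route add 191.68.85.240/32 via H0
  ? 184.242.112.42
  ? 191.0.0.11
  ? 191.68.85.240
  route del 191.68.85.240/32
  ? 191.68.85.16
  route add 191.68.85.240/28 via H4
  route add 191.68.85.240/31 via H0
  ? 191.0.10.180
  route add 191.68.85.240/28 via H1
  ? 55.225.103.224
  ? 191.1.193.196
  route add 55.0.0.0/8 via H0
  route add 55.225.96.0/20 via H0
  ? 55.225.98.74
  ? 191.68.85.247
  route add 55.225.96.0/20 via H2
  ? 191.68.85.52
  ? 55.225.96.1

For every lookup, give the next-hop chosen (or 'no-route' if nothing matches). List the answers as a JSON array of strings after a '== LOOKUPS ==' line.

Process each operation:
  + 55.224.0.0/12 (H3) depth=12
  - 55.224.0.0/12 clear@12
  + 191.0.0.0/8 (H3) depth=8
  Q 191.0.0.48: descend 10111111 ; hops seen [H3] ; pick H3
  + 191.68.85.0/24 (H3) depth=24
  Q 191.0.0.44: descend 101111110 ; hops seen [H3] ; pick H3
  + 55.225.103.224/32 (H2) depth=32
  + 0.0.0.0/0 (H1) depth=0
  + 55.224.0.0/12 (H2) depth=12
  + 191.68.0.0/16 (H1) depth=16
  + 184.0.0.0/5 (H3) depth=5
  + 191.68.85.240/28 (H2) depth=28
  + 191.68.0.0/16 (H0) depth=16
  Q 191.0.0.37: descend 101111110 ; hops seen [H1,H3,H3] ; pick H3
  + 191.68.85.240/32 (H0) depth=32
  Q 184.242.112.42: descend 10111 ; hops seen [H1,H3] ; pick H3
  Q 191.0.0.11: descend 101111110 ; hops seen [H1,H3,H3] ; pick H3
  Q 191.68.85.240: descend 10111111010001000101010111110000 ; hops seen [H1,H3,H3,H0,H3,H2,H0] ; pick H0
  - 191.68.85.240/32 clear@32
  Q 191.68.85.16: descend 101111110100010001010101 ; hops seen [H1,H3,H3,H0,H3] ; pick H3
  + 191.68.85.240/28 (H4) depth=28
  + 191.68.85.240/31 (H0) depth=31
  Q 191.0.10.180: descend 101111110 ; hops seen [H1,H3,H3] ; pick H3
  + 191.68.85.240/28 (H1) depth=28
  Q 55.225.103.224: descend 00110111111000010110011111100000 ; hops seen [H1,H2,H2] ; pick H2
  Q 191.1.193.196: descend 101111110 ; hops seen [H1,H3,H3] ; pick H3
  + 55.0.0.0/8 (H0) depth=8
  + 55.225.96.0/20 (H0) depth=20
  Q 55.225.98.74: descend 001101111110000101100 ; hops seen [H1,H0,H2,H0] ; pick H0
  Q 191.68.85.247: descend 10111111010001000101010111110 ; hops seen [H1,H3,H3,H0,H3,H1] ; pick H1
  + 55.225.96.0/20 (H2) depth=20
  Q 191.68.85.52: descend 101111110100010001010101 ; hops seen [H1,H3,H3,H0,H3] ; pick H3
  Q 55.225.96.1: descend 001101111110000101100 ; hops seen [H1,H0,H2,H2] ; pick H2

== LOOKUPS ==
["H3","H3","H3","H3","H3","H0","H3","H3","H2","H3","H0","H1","H3","H2"]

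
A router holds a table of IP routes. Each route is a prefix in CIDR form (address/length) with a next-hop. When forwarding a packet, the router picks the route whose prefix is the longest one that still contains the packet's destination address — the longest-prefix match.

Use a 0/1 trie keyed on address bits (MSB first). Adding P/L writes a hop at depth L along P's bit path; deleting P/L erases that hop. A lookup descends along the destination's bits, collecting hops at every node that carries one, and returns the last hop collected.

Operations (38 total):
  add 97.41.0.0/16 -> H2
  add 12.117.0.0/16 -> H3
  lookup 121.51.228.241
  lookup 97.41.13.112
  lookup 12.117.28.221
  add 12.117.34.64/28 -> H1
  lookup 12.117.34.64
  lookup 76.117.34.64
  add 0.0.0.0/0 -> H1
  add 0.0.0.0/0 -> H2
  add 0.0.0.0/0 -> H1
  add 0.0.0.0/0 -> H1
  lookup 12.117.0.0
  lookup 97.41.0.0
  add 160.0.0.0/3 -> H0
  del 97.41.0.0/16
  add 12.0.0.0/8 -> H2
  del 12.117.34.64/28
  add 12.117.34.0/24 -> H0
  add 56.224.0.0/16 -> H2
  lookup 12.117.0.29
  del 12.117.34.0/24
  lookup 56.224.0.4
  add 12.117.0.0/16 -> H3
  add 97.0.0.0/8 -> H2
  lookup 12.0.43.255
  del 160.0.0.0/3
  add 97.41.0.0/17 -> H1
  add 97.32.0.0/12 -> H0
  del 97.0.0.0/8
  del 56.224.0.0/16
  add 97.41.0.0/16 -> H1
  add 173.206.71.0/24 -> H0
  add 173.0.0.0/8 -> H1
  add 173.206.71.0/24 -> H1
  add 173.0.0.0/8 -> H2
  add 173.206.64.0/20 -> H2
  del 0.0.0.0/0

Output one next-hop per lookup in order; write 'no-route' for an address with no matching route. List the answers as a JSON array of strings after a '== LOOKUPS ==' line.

Apply in order:
  + 97.41.0.0/16 (H2) depth=16
  + 12.117.0.0/16 (H3) depth=16
  ? 121.51.228.241  path d0:-→d1:-→d2:-→d3:-  best=no-route
  ? 97.41.13.112  path d0:-→d1:-→d2:-→d3:-→d4:-→d5:-→d6:-→d7:-→d8:-→d9:-→d10:-→d11:-→d12:-→d13:-→d14:-→d15:-→d16:H2  best=H2
  ? 12.117.28.221  path d0:-→d1:-→d2:-→d3:-→d4:-→d5:-→d6:-→d7:-→d8:-→d9:-→d10:-→d11:-→d12:-→d13:-→d14:-→d15:-→d16:H3  best=H3
  + 12.117.34.64/28 (H1) depth=28
  ? 12.117.34.64  path d0:-→d1:-→d2:-→d3:-→d4:-→d5:-→d6:-→d7:-→d8:-→d9:-→d10:-→d11:-→d12:-→d13:-→d14:-→d15:-→d16:H3→d17:-→d18:-→d19:-→d20:-→d21:-→d22:-→d23:-→d24:-→d25:-→d26:-→d27:-→d28:H1  best=H1
  ? 76.117.34.64  path d0:-→d1:-→d2:-  best=no-route
  + 0.0.0.0/0 (H1) depth=0
  + 0.0.0.0/0 (H2) depth=0
  + 0.0.0.0/0 (H1) depth=0
  + 0.0.0.0/0 (H1) depth=0
  ? 12.117.0.0  path d0:H1→d1:-→d2:-→d3:-→d4:-→d5:-→d6:-→d7:-→d8:-→d9:-→d10:-→d11:-→d12:-→d13:-→d14:-→d15:-→d16:H3→d17:-→d18:-  best=H3
  ? 97.41.0.0  path d0:H1→d1:-→d2:-→d3:-→d4:-→d5:-→d6:-→d7:-→d8:-→d9:-→d10:-→d11:-→d12:-→d13:-→d14:-→d15:-→d16:H2  best=H2
  + 160.0.0.0/3 (H0) depth=3
  - 97.41.0.0/16 clear@16
  + 12.0.0.0/8 (H2) depth=8
  - 12.117.34.64/28 clear@28
  + 12.117.34.0/24 (H0) depth=24
  + 56.224.0.0/16 (H2) depth=16
  ? 12.117.0.29  path d0:H1→d1:-→d2:-→d3:-→d4:-→d5:-→d6:-→d7:-→d8:H2→d9:-→d10:-→d11:-→d12:-→d13:-→d14:-→d15:-→d16:H3→d17:-→d18:-  best=H3
  - 12.117.34.0/24 clear@24
  ? 56.224.0.4  path d0:H1→d1:-→d2:-→d3:-→d4:-→d5:-→d6:-→d7:-→d8:-→d9:-→d10:-→d11:-→d12:-→d13:-→d14:-→d15:-→d16:H2  best=H2
  + 12.117.0.0/16 (H3) depth=16
  + 97.0.0.0/8 (H2) depth=8
  ? 12.0.43.255  path d0:H1→d1:-→d2:-→d3:-→d4:-→d5:-→d6:-→d7:-→d8:H2→d9:-  best=H2
  - 160.0.0.0/3 clear@3
  + 97.41.0.0/17 (H1) depth=17
  + 97.32.0.0/12 (H0) depth=12
  - 97.0.0.0/8 clear@8
  - 56.224.0.0/16 clear@16
  + 97.41.0.0/16 (H1) depth=16
  + 173.206.71.0/24 (H0) depth=24
  + 173.0.0.0/8 (H1) depth=8
  + 173.206.71.0/24 (H1) depth=24
  + 173.0.0.0/8 (H2) depth=8
  + 173.206.64.0/20 (H2) depth=20
  - 0.0.0.0/0 clear@0

== LOOKUPS ==
["no-route","H2","H3","H1","no-route","H3","H2","H3","H2","H2"]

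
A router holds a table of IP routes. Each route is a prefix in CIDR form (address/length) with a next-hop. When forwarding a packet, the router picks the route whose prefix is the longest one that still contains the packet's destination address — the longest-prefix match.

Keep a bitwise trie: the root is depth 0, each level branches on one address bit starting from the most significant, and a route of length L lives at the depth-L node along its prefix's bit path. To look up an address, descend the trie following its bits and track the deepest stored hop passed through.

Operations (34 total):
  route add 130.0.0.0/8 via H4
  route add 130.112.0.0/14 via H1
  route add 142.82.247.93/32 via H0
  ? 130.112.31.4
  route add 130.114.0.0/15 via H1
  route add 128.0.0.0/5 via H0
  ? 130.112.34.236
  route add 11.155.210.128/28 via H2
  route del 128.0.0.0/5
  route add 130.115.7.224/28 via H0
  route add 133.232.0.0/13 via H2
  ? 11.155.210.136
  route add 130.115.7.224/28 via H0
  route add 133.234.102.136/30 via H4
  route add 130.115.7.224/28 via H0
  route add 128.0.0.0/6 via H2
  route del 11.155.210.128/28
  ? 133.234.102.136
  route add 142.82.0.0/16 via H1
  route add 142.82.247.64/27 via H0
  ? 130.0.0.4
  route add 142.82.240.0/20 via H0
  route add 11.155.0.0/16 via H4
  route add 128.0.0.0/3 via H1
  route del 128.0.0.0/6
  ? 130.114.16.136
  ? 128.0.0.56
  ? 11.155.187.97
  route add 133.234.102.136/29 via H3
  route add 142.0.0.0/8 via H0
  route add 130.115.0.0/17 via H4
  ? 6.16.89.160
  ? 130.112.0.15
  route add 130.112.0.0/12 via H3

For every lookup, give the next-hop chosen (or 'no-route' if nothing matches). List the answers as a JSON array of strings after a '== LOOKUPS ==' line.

Trace:
  + 130.0.0.0/8 (H4) depth=8
  + 130.112.0.0/14 (H1) depth=14
  + 142.82.247.93/32 (H0) depth=32
  lookup 130.112.31.4: bits 10000010011100 walk d0:-→d1:-→d2:-→d3:-→d4:-→d5:-→d6:-→d7:-→d8:H4→d9:-→d10:-→d11:-→d12:-→d13:-→d14:H1 -> H1
  + 130.114.0.0/15 (H1) depth=15
  + 128.0.0.0/5 (H0) depth=5
  lookup 130.112.34.236: bits 10000010011100 walk d0:-→d1:-→d2:-→d3:-→d4:-→d5:H0→d6:-→d7:-→d8:H4→d9:-→d10:-→d11:-→d12:-→d13:-→d14:H1 -> H1
  + 11.155.210.128/28 (H2) depth=28
  del 128.0.0.0/5 (clear depth 5)
  + 130.115.7.224/28 (H0) depth=28
  + 133.232.0.0/13 (H2) depth=13
  lookup 11.155.210.136: bits 0000101110011011110100101000 walk d0:-→d1:-→d2:-→d3:-→d4:-→d5:-→d6:-→d7:-→d8:-→d9:-→d10:-→d11:-→d12:-→d13:-→d14:-→d15:-→d16:-→d17:-→d18:-→d19:-→d20:-→d21:-→d22:-→d23:-→d24:-→d25:-→d26:-→d27:-→d28:H2 -> H2
  + 130.115.7.224/28 (H0) depth=28
  + 133.234.102.136/30 (H4) depth=30
  + 130.115.7.224/28 (H0) depth=28
  + 128.0.0.0/6 (H2) depth=6
  del 11.155.210.128/28 (clear depth 28)
  lookup 133.234.102.136: bits 100001011110101001100110100010 walk d0:-→d1:-→d2:-→d3:-→d4:-→d5:-→d6:-→d7:-→d8:-→d9:-→d10:-→d11:-→d12:-→d13:H2→d14:-→d15:-→d16:-→d17:-→d18:-→d19:-→d20:-→d21:-→d22:-→d23:-→d24:-→d25:-→d26:-→d27:-→d28:-→d29:-→d30:H4 -> H4
  + 142.82.0.0/16 (H1) depth=16
  + 142.82.247.64/27 (H0) depth=27
  lookup 130.0.0.4: bits 100000100 walk d0:-→d1:-→d2:-→d3:-→d4:-→d5:-→d6:H2→d7:-→d8:H4→d9:- -> H4
  + 142.82.240.0/20 (H0) depth=20
  + 11.155.0.0/16 (H4) depth=16
  + 128.0.0.0/3 (H1) depth=3
  del 128.0.0.0/6 (clear depth 6)
  lookup 130.114.16.136: bits 100000100111001 walk d0:-→d1:-→d2:-→d3:H1→d4:-→d5:-→d6:-→d7:-→d8:H4→d9:-→d10:-→d11:-→d12:-→d13:-→d14:H1→d15:H1 -> H1
  lookup 128.0.0.56: bits 100000 walk d0:-→d1:-→d2:-→d3:H1→d4:-→d5:-→d6:- -> H1
  lookup 11.155.187.97: bits 00001011100110111 walk d0:-→d1:-→d2:-→d3:-→d4:-→d5:-→d6:-→d7:-→d8:-→d9:-→d10:-→d11:-→d12:-→d13:-→d14:-→d15:-→d16:H4→d17:- -> H4
  + 133.234.102.136/29 (H3) depth=29
  + 142.0.0.0/8 (H0) depth=8
  + 130.115.0.0/17 (H4) depth=17
  lookup 6.16.89.160: bits 0000 walk d0:-→d1:-→d2:-→d3:-→d4:- -> no-route
  lookup 130.112.0.15: bits 10000010011100 walk d0:-→d1:-→d2:-→d3:H1→d4:-→d5:-→d6:-→d7:-→d8:H4→d9:-→d10:-→d11:-→d12:-→d13:-→d14:H1 -> H1
  + 130.112.0.0/12 (H3) depth=12

== LOOKUPS ==
["H1","H1","H2","H4","H4","H1","H1","H4","no-route","H1"]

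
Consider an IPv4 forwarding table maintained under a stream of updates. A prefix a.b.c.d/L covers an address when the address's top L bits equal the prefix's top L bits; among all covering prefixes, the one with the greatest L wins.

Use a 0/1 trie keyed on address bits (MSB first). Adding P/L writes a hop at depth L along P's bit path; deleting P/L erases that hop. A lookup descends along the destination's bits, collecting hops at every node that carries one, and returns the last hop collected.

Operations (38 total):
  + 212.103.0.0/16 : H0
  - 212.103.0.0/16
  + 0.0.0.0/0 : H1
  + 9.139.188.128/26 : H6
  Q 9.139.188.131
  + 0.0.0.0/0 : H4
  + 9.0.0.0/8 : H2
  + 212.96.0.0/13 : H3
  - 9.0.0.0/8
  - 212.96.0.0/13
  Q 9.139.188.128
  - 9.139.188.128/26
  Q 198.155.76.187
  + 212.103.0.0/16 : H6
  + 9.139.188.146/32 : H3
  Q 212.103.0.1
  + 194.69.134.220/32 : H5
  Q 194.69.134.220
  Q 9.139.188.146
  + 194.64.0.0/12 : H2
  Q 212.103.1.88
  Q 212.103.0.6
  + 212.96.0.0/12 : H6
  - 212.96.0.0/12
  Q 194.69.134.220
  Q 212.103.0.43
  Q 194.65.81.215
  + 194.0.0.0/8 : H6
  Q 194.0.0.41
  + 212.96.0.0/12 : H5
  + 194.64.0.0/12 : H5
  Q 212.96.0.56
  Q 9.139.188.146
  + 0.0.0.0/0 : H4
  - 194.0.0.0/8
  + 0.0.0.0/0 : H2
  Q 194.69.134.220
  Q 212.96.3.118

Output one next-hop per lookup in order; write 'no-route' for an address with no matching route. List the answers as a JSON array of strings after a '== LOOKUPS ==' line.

Apply in order:
  + 212.103.0.0/16 (H0) depth=16
  - 212.103.0.0/16 clear@16
  + 0.0.0.0/0 (H1) depth=0
  + 9.139.188.128/26 (H6) depth=26
  lookup 9.139.188.131: bits 00001001100010111011110010 walk d0:H1→d1:-→d2:-→d3:-→d4:-→d5:-→d6:-→d7:-→d8:-→d9:-→d10:-→d11:-→d12:-→d13:-→d14:-→d15:-→d16:-→d17:-→d18:-→d19:-→d20:-→d21:-→d22:-→d23:-→d24:-→d25:-→d26:H6 -> H6
  + 0.0.0.0/0 (H4) depth=0
  + 9.0.0.0/8 (H2) depth=8
  + 212.96.0.0/13 (H3) depth=13
  - 9.0.0.0/8 clear@8
  - 212.96.0.0/13 clear@13
  lookup 9.139.188.128: bits 00001001100010111011110010 walk d0:H4→d1:-→d2:-→d3:-→d4:-→d5:-→d6:-→d7:-→d8:-→d9:-→d10:-→d11:-→d12:-→d13:-→d14:-→d15:-→d16:-→d17:-→d18:-→d19:-→d20:-→d21:-→d22:-→d23:-→d24:-→d25:-→d26:H6 -> H6
  - 9.139.188.128/26 clear@26
  lookup 198.155.76.187: bits 110 walk d0:H4→d1:-→d2:-→d3:- -> H4
  + 212.103.0.0/16 (H6) depth=16
  + 9.139.188.146/32 (H3) depth=32
  lookup 212.103.0.1: bits 1101010001100111 walk d0:H4→d1:-→d2:-→d3:-→d4:-→d5:-→d6:-→d7:-→d8:-→d9:-→d10:-→d11:-→d12:-→d13:-→d14:-→d15:-→d16:H6 -> H6
  + 194.69.134.220/32 (H5) depth=32
  lookup 194.69.134.220: bits 11000010010001011000011011011100 walk d0:H4→d1:-→d2:-→d3:-→d4:-→d5:-→d6:-→d7:-→d8:-→d9:-→d10:-→d11:-→d12:-→d13:-→d14:-→d15:-→d16:-→d17:-→d18:-→d19:-→d20:-→d21:-→d22:-→d23:-→d24:-→d25:-→d26:-→d27:-→d28:-→d29:-→d30:-→d31:-→d32:H5 -> H5
  lookup 9.139.188.146: bits 00001001100010111011110010010010 walk d0:H4→d1:-→d2:-→d3:-→d4:-→d5:-→d6:-→d7:-→d8:-→d9:-→d10:-→d11:-→d12:-→d13:-→d14:-→d15:-→d16:-→d17:-→d18:-→d19:-→d20:-→d21:-→d22:-→d23:-→d24:-→d25:-→d26:-→d27:-→d28:-→d29:-→d30:-→d31:-→d32:H3 -> H3
  + 194.64.0.0/12 (H2) depth=12
  lookup 212.103.1.88: bits 1101010001100111 walk d0:H4→d1:-→d2:-→d3:-→d4:-→d5:-→d6:-→d7:-→d8:-→d9:-→d10:-→d11:-→d12:-→d13:-→d14:-→d15:-→d16:H6 -> H6
  lookup 212.103.0.6: bits 1101010001100111 walk d0:H4→d1:-→d2:-→d3:-→d4:-→d5:-→d6:-→d7:-→d8:-→d9:-→d10:-→d11:-→d12:-→d13:-→d14:-→d15:-→d16:H6 -> H6
  + 212.96.0.0/12 (H6) depth=12
  - 212.96.0.0/12 clear@12
  lookup 194.69.134.220: bits 11000010010001011000011011011100 walk d0:H4→d1:-→d2:-→d3:-→d4:-→d5:-→d6:-→d7:-→d8:-→d9:-→d10:-→d11:-→d12:H2→d13:-→d14:-→d15:-→d16:-→d17:-→d18:-→d19:-→d20:-→d21:-→d22:-→d23:-→d24:-→d25:-→d26:-→d27:-→d28:-→d29:-→d30:-→d31:-→d32:H5 -> H5
  lookup 212.103.0.43: bits 1101010001100111 walk d0:H4→d1:-→d2:-→d3:-→d4:-→d5:-→d6:-→d7:-→d8:-→d9:-→d10:-→d11:-→d12:-→d13:-→d14:-→d15:-→d16:H6 -> H6
  lookup 194.65.81.215: bits 1100001001000 walk d0:H4→d1:-→d2:-→d3:-→d4:-→d5:-→d6:-→d7:-→d8:-→d9:-→d10:-→d11:-→d12:H2→d13:- -> H2
  + 194.0.0.0/8 (H6) depth=8
  lookup 194.0.0.41: bits 110000100 walk d0:H4→d1:-→d2:-→d3:-→d4:-→d5:-→d6:-→d7:-→d8:H6→d9:- -> H6
  + 212.96.0.0/12 (H5) depth=12
  + 194.64.0.0/12 (H5) depth=12
  lookup 212.96.0.56: bits 1101010001100 walk d0:H4→d1:-→d2:-→d3:-→d4:-→d5:-→d6:-→d7:-→d8:-→d9:-→d10:-→d11:-→d12:H5→d13:- -> H5
  lookup 9.139.188.146: bits 00001001100010111011110010010010 walk d0:H4→d1:-→d2:-→d3:-→d4:-→d5:-→d6:-→d7:-→d8:-→d9:-→d10:-→d11:-→d12:-→d13:-→d14:-→d15:-→d16:-→d17:-→d18:-→d19:-→d20:-→d21:-→d22:-→d23:-→d24:-→d25:-→d26:-→d27:-→d28:-→d29:-→d30:-→d31:-→d32:H3 -> H3
  + 0.0.0.0/0 (H4) depth=0
  - 194.0.0.0/8 clear@8
  + 0.0.0.0/0 (H2) depth=0
  lookup 194.69.134.220: bits 11000010010001011000011011011100 walk d0:H2→d1:-→d2:-→d3:-→d4:-→d5:-→d6:-→d7:-→d8:-→d9:-→d10:-→d11:-→d12:H5→d13:-→d14:-→d15:-→d16:-→d17:-→d18:-→d19:-→d20:-→d21:-→d22:-→d23:-→d24:-→d25:-→d26:-→d27:-→d28:-→d29:-→d30:-→d31:-→d32:H5 -> H5
  lookup 212.96.3.118: bits 1101010001100 walk d0:H2→d1:-→d2:-→d3:-→d4:-→d5:-→d6:-→d7:-→d8:-→d9:-→d10:-→d11:-→d12:H5→d13:- -> H5

== LOOKUPS ==
["H6","H6","H4","H6","H5","H3","H6","H6","H5","H6","H2","H6","H5","H3","H5","H5"]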